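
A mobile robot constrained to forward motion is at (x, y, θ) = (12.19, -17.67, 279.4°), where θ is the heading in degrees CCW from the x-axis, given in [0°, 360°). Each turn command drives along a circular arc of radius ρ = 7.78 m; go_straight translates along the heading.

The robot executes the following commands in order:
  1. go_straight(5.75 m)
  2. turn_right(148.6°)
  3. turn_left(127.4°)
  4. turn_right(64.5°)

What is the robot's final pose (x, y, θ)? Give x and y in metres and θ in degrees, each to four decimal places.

(-19.7138, -39.1574, 193.7000°)

set_pose: (x, y, θ) = (12.1900, -17.6700, 279.4000°), ρ = 7.78
go_straight(5.75): x += 5.75·cos θ, y += 5.75·sin θ → (13.1291, -23.3428, 279.4000°)
turn_right(148.6°): centre at ρ to the right, rotate −148.6° → (-0.4358, -29.6971, 130.8000°)
turn_left(127.4°): centre at ρ to the left, rotate +127.4° → (-13.9408, -33.1897, 258.2000°)
turn_right(64.5°): centre at ρ to the right, rotate −64.5° → (-19.7138, -39.1574, 193.7000°)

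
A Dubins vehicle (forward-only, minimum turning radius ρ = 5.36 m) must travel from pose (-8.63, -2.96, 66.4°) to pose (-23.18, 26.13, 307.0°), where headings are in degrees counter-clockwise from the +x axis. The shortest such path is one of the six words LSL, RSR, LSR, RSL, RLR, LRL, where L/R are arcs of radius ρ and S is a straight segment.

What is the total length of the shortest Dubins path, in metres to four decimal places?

Let ψ = atan2(Δy, Δx) = atan2(29.09, -14.55) = 116.5729° be the start→goal bearing.
Normalize: d = |goal − start| / ρ = 32.525845/5.36 = 6.068255, α = (θ_start − ψ) mod 360° = 309.8271° = 5.407502 rad, β = (θ_goal − ψ) mod 360° = 190.4271° = 3.323579 rad.
Common terms: sin α = -0.767981, cos α = 0.640473, sin β = -0.180984, cos β = -0.983486, cos(α−β) = -0.490904, d² = 36.823715. Work in radians in the unit-radius frame; every candidate has L = ρ·(t + p + q).
LSL: p² = 2 + d² − 2cos(α−β) + 2d(sin α − sin β) = 32.681426; p = √p² = 5.716767; φ = atan2(cos β − cos α, d + sin α − sin β) = -0.288036 rad; t = (φ − α) mod 2π = 0.587647 rad, q = (β − φ) mod 2π = 3.611615 rad → L = 5.36·(0.587647 + 5.716767 + 3.611615) = 5.36·9.916029 = 53.149917 m
RSR: p² = 2 + d² − 2cos(α−β) + 2d(sin β − sin α) = 46.929619; p = √p² = 6.850520; φ = atan2(cos α − cos β, d − sin α + sin β) = 0.239335 rad; t = (α − φ) mod 2π = 5.168168 rad, q = (φ − β) mod 2π = 3.198941 rad → L = 5.36·(5.168168 + 6.850520 + 3.198941) = 5.36·15.217628 = 81.566486 m
LSR: p² = d² − 2 + 2cos(α−β) + 2d(sin α + sin β) = 22.324787; p = √p² = 4.724911; φ = atan2(−cos α − cos β, d + sin α + sin β) − atan2(−2, p) = 0.467324 rad; t = (φ − α) mod 2π = 1.343007 rad, q = (φ − β) mod 2π = 3.426930 rad → L = 5.36·(1.343007 + 4.724911 + 3.426930) = 5.36·9.494848 = 50.892386 m
RSL: p² = d² − 2 + 2cos(α−β) − 2d(sin α + sin β) = 45.359028; p = √p² = 6.734911; φ = atan2(cos α + cos β, d − sin α − sin β) − atan2(2, p) = -0.337508 rad; t = (α − φ) mod 2π = 5.745011 rad, q = (β − φ) mod 2π = 3.661088 rad → L = 5.36·(5.745011 + 6.734911 + 3.661088) = 5.36·16.141010 = 86.515812 m
RLR: c = (6 − d² + 2cos(α−β) + 2d(sin α − sin β))/8 = -4.866202, |c| > 1 → infeasible
LRL: c = (6 − d² + 2cos(α−β) − 2d(sin α − sin β))/8 = -3.085178, |c| > 1 → infeasible
Shortest: LSR with L = 50.892386 m ≈ 50.8924 m

50.8924 m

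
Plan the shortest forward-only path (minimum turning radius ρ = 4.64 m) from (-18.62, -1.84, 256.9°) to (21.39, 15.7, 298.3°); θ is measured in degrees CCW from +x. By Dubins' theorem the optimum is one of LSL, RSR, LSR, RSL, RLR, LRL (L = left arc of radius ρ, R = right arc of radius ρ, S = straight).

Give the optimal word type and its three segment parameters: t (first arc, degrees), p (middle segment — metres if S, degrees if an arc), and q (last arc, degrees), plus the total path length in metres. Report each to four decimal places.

Let ψ = atan2(Δy, Δx) = atan2(17.54, 40.01) = 23.6722° be the start→goal bearing.
Normalize: d = |goal − start| / ρ = 43.685830/4.64 = 9.415049, α = (θ_start − ψ) mod 360° = 233.2278° = 4.070593 rad, β = (θ_goal − ψ) mod 360° = 274.6278° = 4.793160 rad.
Common terms: sin α = -0.801022, cos α = -0.598635, sin β = -0.996740, cos β = 0.080683, cos(α−β) = 0.750111, d² = 88.643156. Work in radians in the unit-radius frame; every candidate has L = ρ·(t + p + q).
LSL: p² = 2 + d² − 2cos(α−β) + 2d(sin α − sin β) = 92.828319; p = √p² = 9.634745; φ = atan2(cos β − cos α, d + sin α − sin β) = 0.070566 rad; t = (φ − α) mod 2π = 2.283158 rad, q = (β − φ) mod 2π = 4.722594 rad → L = 4.64·(2.283158 + 9.634745 + 4.722594) = 4.64·16.640497 = 77.211906 m
RSR: p² = 2 + d² − 2cos(α−β) + 2d(sin β − sin α) = 85.457550; p = √p² = 9.244325; φ = atan2(cos α − cos β, d − sin α + sin β) = -0.073551 rad; t = (α − φ) mod 2π = 4.144144 rad, q = (φ − β) mod 2π = 1.416475 rad → L = 4.64·(4.144144 + 9.244325 + 1.416475) = 4.64·14.804944 = 68.694941 m
LSR: p² = d² − 2 + 2cos(α−β) + 2d(sin α + sin β) = 54.291344; p = √p² = 7.368266; φ = atan2(−cos α − cos β, d + sin α + sin β) − atan2(−2, p) = 0.332941 rad; t = (φ − α) mod 2π = 2.545533 rad, q = (φ − β) mod 2π = 1.822966 rad → L = 4.64·(2.545533 + 7.368266 + 1.822966) = 4.64·11.736765 = 54.458589 m
RSL: p² = d² − 2 + 2cos(α−β) − 2d(sin α + sin β) = 121.995413; p = √p² = 11.045153; φ = atan2(cos α + cos β, d − sin α − sin β) − atan2(2, p) = -0.225294 rad; t = (α − φ) mod 2π = 4.295887 rad, q = (β − φ) mod 2π = 5.018454 rad → L = 4.64·(4.295887 + 11.045153 + 5.018454) = 4.64·20.359494 = 94.468053 m
RLR: c = (6 − d² + 2cos(α−β) + 2d(sin α − sin β))/8 = -9.682194, |c| > 1 → infeasible
LRL: c = (6 − d² + 2cos(α−β) − 2d(sin α − sin β))/8 = -10.603540, |c| > 1 → infeasible
Shortest: LSR with L = 54.458589 m ≈ 54.4586 m
Convert LSR to answer units (arcs ×180/π): t = 2.545533·180/π = 145.8483°, p = ρ·p = 4.64·7.368266 = 34.1888 m, q = 1.822966·180/π = 104.4483°, L = 54.4586 m.

LSR: t = 145.8483°, p = 34.1888 m, q = 104.4483°, L = 54.4586 m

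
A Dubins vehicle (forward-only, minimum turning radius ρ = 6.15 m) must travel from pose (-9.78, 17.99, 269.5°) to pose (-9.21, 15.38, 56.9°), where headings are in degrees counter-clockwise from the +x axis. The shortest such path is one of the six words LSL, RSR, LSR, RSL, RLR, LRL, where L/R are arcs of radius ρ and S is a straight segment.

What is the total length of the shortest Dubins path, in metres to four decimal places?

Let ψ = atan2(Δy, Δx) = atan2(-2.61, 0.57) = -77.6806° be the start→goal bearing.
Normalize: d = |goal − start| / ρ = 2.671516/6.15 = 0.434393, α = (θ_start − ψ) mod 360° = 347.1806° = 6.059444 rad, β = (θ_goal − ψ) mod 360° = 134.5806° = 2.348874 rad.
Common terms: sin α = -0.221879, cos α = 0.975074, sin β = 0.712264, cos β = -0.701911, cos(α−β) = -0.842452, d² = 0.188697. Work in radians in the unit-radius frame; every candidate has L = ρ·(t + p + q).
LSL: p² = 2 + d² − 2cos(α−β) + 2d(sin α − sin β) = 3.062031; p = √p² = 1.749866; φ = atan2(cos β − cos α, d + sin α − sin β) = -1.860422 rad; t = (φ − α) mod 2π = 4.646505 rad, q = (β − φ) mod 2π = 4.209296 rad → L = 6.15·(4.646505 + 1.749866 + 4.209296) = 6.15·10.605667 = 65.224850 m
RSR: p² = 2 + d² − 2cos(α−β) + 2d(sin β − sin α) = 4.685173; p = √p² = 2.164526; φ = atan2(cos α − cos β, d − sin α + sin β) = 0.886333 rad; t = (α − φ) mod 2π = 5.173110 rad, q = (φ − β) mod 2π = 4.820645 rad → L = 6.15·(5.173110 + 2.164526 + 4.820645) = 6.15·12.158281 = 74.773430 m
LSR: p² = d² − 2 + 2cos(α−β) + 2d(sin α + sin β) = -3.070168 < 0 → infeasible
RSL: p² = d² − 2 + 2cos(α−β) − 2d(sin α + sin β) = -3.922247 < 0 → infeasible
RLR: c = (6 − d² + 2cos(α−β) + 2d(sin α − sin β))/8 = 0.414353; p = 2π − arccos c = 5.139621 rad; φ = atan2(cos α − cos β, d − sin α + sin β) = 0.886333 rad; t = (α − φ + p/2) mod 2π = 1.459736 rad, q = (α − β − t + p) mod 2π = 1.107270 rad → L = 6.15·(1.459736 + 5.139621 + 1.107270) = 6.15·7.706627 = 47.395757 m
LRL: c = (6 − d² + 2cos(α−β) − 2d(sin α − sin β))/8 = 0.617246; p = 2π − arccos c = 5.377627 rad; φ = atan2(cos β − cos α, d + sin α − sin β) = -1.860422 rad; t = (φ − α + p/2) mod 2π = 1.052133 rad, q = (β − α − t + p) mod 2π = 0.614924 rad → L = 6.15·(1.052133 + 5.377627 + 0.614924) = 6.15·7.044683 = 43.324802 m
Shortest: LRL with L = 43.324802 m ≈ 43.3248 m

43.3248 m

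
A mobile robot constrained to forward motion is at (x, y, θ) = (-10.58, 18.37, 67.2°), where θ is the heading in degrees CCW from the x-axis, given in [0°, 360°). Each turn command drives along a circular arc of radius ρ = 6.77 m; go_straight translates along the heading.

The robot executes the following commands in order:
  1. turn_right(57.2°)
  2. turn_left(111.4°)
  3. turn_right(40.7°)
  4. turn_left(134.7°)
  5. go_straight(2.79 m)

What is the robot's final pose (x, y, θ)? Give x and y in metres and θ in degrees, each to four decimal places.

set_pose: (x, y, θ) = (-10.5800, 18.3700, 67.2000°), ρ = 6.77
turn_right(57.2°): centre at ρ to the right, rotate −57.2° → (-5.5146, 22.4137, 10.0000°)
turn_left(111.4°): centre at ρ to the left, rotate +111.4° → (-0.9116, 32.6081, 121.4000°)
turn_right(40.7°): centre at ρ to the right, rotate −40.7° → (-1.8141, 37.2293, 80.7000°)
turn_left(134.7°): centre at ρ to the left, rotate +134.7° → (-12.4169, 43.8418, 215.4000°)
go_straight(2.79): x += 2.79·cos θ, y += 2.79·sin θ → (-14.6911, 42.2256, 215.4000°)

(-14.6911, 42.2256, 215.4000°)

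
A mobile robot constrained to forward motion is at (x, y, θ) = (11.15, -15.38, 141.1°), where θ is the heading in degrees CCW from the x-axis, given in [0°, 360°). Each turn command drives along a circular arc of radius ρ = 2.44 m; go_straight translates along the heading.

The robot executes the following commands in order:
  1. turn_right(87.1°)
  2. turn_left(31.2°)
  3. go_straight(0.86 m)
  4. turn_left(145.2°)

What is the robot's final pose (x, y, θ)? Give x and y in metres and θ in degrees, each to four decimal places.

set_pose: (x, y, θ) = (11.1500, -15.3800, 141.1000°), ρ = 2.44
turn_right(87.1°): centre at ρ to the right, rotate −87.1° → (10.7082, -12.0469, 54.0000°)
turn_left(31.2°): centre at ρ to the left, rotate +31.2° → (11.1657, -10.8169, 85.2000°)
go_straight(0.86): x += 0.86·cos θ, y += 0.86·sin θ → (11.2376, -9.9599, 85.2000°)
turn_left(145.2°): centre at ρ to the left, rotate +145.2° → (6.9261, -8.2004, 230.4000°)

(6.9261, -8.2004, 230.4000°)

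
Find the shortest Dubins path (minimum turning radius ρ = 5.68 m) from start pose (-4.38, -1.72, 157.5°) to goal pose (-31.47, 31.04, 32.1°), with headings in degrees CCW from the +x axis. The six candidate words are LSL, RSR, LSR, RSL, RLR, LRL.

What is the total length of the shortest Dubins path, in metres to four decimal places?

Let ψ = atan2(Δy, Δx) = atan2(32.76, -27.09) = 129.5881° be the start→goal bearing.
Normalize: d = |goal − start| / ρ = 42.509831/5.68 = 7.484125, α = (θ_start − ψ) mod 360° = 27.9119° = 0.487154 rad, β = (θ_goal − ψ) mod 360° = 262.5119° = 4.581696 rad.
Common terms: sin α = 0.468113, cos α = 0.883669, sin β = -0.991472, cos β = -0.130321, cos(α−β) = -0.579281, d² = 56.012129. Work in radians in the unit-radius frame; every candidate has L = ρ·(t + p + q).
LSL: p² = 2 + d² − 2cos(α−β) + 2d(sin α − sin β) = 81.018121; p = √p² = 9.001007; φ = atan2(cos β − cos α, d + sin α − sin β) = -0.112893 rad; t = (φ − α) mod 2π = 5.683139 rad, q = (β − φ) mod 2π = 4.694589 rad → L = 5.68·(5.683139 + 9.001007 + 4.694589) = 5.68·19.378734 = 110.071211 m
RSR: p² = 2 + d² − 2cos(α−β) + 2d(sin β − sin α) = 37.323261; p = √p² = 6.109277; φ = atan2(cos α − cos β, d − sin α + sin β) = 0.166747 rad; t = (α − φ) mod 2π = 0.320407 rad, q = (φ − β) mod 2π = 1.868236 rad → L = 5.68·(0.320407 + 6.109277 + 1.868236) = 5.68·8.297920 = 47.132183 m
LSR: p² = d² − 2 + 2cos(α−β) + 2d(sin α + sin β) = 45.019798; p = √p² = 6.709679; φ = atan2(−cos α − cos β, d + sin α + sin β) − atan2(−2, p) = 0.181883 rad; t = (φ − α) mod 2π = 5.977915 rad, q = (φ − β) mod 2π = 1.883372 rad → L = 5.68·(5.977915 + 6.709679 + 1.883372) = 5.68·14.570966 = 82.763089 m
RSL: p² = d² − 2 + 2cos(α−β) − 2d(sin α + sin β) = 60.687335; p = √p² = 7.790208; φ = atan2(cos α + cos β, d − sin α − sin β) − atan2(2, p) = -0.157501 rad; t = (α − φ) mod 2π = 0.644655 rad, q = (β − φ) mod 2π = 4.739197 rad → L = 5.68·(0.644655 + 7.790208 + 4.739197) = 5.68·13.174060 = 74.828658 m
RLR: c = (6 − d² + 2cos(α−β) + 2d(sin α − sin β))/8 = -3.665408, |c| > 1 → infeasible
LRL: c = (6 − d² + 2cos(α−β) − 2d(sin α − sin β))/8 = -9.127265, |c| > 1 → infeasible
Shortest: RSR with L = 47.132183 m ≈ 47.1322 m

47.1322 m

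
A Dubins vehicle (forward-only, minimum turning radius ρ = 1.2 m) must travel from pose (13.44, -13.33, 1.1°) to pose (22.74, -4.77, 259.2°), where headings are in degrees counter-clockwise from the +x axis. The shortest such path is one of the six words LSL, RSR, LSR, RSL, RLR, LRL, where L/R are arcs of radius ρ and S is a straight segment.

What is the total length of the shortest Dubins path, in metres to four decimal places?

Let ψ = atan2(Δy, Δx) = atan2(8.56, 9.30) = 42.6274° be the start→goal bearing.
Normalize: d = |goal − start| / ρ = 12.639763/1.2 = 10.533136, α = (θ_start − ψ) mod 360° = 318.4726° = 5.558395 rad, β = (θ_goal − ψ) mod 360° = 216.5726° = 3.779905 rad.
Common terms: sin α = -0.662978, cos α = 0.748639, sin β = -0.595841, cos β = -0.803103, cos(α−β) = -0.206204, d² = 110.946944. Work in radians in the unit-radius frame; every candidate has L = ρ·(t + p + q).
LSL: p² = 2 + d² − 2cos(α−β) + 2d(sin α − sin β) = 111.945021; p = √p² = 10.580407; φ = atan2(cos β − cos α, d + sin α − sin β) = -0.147193 rad; t = (φ − α) mod 2π = 0.577597 rad, q = (β − φ) mod 2π = 3.927098 rad → L = 1.2·(0.577597 + 10.580407 + 3.927098) = 1.2·15.085102 = 18.102123 m
RSR: p² = 2 + d² − 2cos(α−β) + 2d(sin β − sin α) = 114.773684; p = √p² = 10.713248; φ = atan2(cos α − cos β, d − sin α + sin β) = 0.145355 rad; t = (α − φ) mod 2π = 5.413041 rad, q = (φ − β) mod 2π = 2.648635 rad → L = 1.2·(5.413041 + 10.713248 + 2.648635) = 1.2·18.774924 = 22.529909 m
LSR: p² = d² − 2 + 2cos(α−β) + 2d(sin α + sin β) = 82.015913; p = √p² = 9.056264; φ = atan2(−cos α − cos β, d + sin α + sin β) − atan2(−2, p) = 0.223225 rad; t = (φ − α) mod 2π = 0.948015 rad, q = (φ − β) mod 2π = 2.726506 rad → L = 1.2·(0.948015 + 9.056264 + 2.726506) = 1.2·12.730785 = 15.276942 m
RSL: p² = d² − 2 + 2cos(α−β) − 2d(sin α + sin β) = 135.053159; p = √p² = 11.621237; φ = atan2(cos α + cos β, d − sin α − sin β) − atan2(2, p) = -0.175048 rad; t = (α − φ) mod 2π = 5.733443 rad, q = (β − φ) mod 2π = 3.954953 rad → L = 1.2·(5.733443 + 11.621237 + 3.954953) = 1.2·21.309634 = 25.571560 m
RLR: c = (6 − d² + 2cos(α−β) + 2d(sin α − sin β))/8 = -13.346711, |c| > 1 → infeasible
LRL: c = (6 − d² + 2cos(α−β) − 2d(sin α − sin β))/8 = -12.993128, |c| > 1 → infeasible
Shortest: LSR with L = 15.276942 m ≈ 15.2769 m

15.2769 m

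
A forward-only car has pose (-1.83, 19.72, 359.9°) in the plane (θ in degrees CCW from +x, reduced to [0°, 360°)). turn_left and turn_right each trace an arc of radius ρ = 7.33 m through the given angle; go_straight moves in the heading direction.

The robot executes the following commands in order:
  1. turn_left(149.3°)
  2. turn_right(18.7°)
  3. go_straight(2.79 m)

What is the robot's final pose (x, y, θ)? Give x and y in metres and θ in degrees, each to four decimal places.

(-1.6964, 37.0034, 130.5000°)

set_pose: (x, y, θ) = (-1.8300, 19.7200, 359.9000°), ρ = 7.33
turn_left(149.3°): centre at ρ to the left, rotate +149.3° → (1.9361, 33.3462, 509.2000° ≡ 149.2000°)
turn_right(18.7°): centre at ρ to the right, rotate −18.7° → (0.1156, 34.8819, 130.5000°)
go_straight(2.79): x += 2.79·cos θ, y += 2.79·sin θ → (-1.6964, 37.0034, 130.5000°)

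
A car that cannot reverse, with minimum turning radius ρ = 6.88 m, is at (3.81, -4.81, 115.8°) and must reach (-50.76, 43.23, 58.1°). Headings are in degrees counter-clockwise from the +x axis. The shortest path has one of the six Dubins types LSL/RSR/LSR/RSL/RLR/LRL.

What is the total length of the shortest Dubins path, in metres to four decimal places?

75.9741 m

Let ψ = atan2(Δy, Δx) = atan2(48.04, -54.57) = 138.6413° be the start→goal bearing.
Normalize: d = |goal − start| / ρ = 72.703002/6.88 = 10.567297, α = (θ_start − ψ) mod 360° = 337.1587° = 5.884529 rad, β = (θ_goal − ψ) mod 360° = 279.4587° = 4.877474 rad.
Common terms: sin α = -0.388181, cos α = 0.921583, sin β = -0.986404, cos β = 0.164336, cos(α−β) = 0.534352, d² = 111.667762. Work in radians in the unit-radius frame; every candidate has L = ρ·(t + p + q).
LSL: p² = 2 + d² − 2cos(α−β) + 2d(sin α − sin β) = 125.242275; p = √p² = 11.191170; φ = atan2(cos β − cos α, d + sin α − sin β) = -0.067716 rad; t = (φ − α) mod 2π = 0.330940 rad, q = (β − φ) mod 2π = 4.945190 rad → L = 6.88·(0.330940 + 11.191170 + 4.945190) = 6.88·16.467300 = 113.295023 m
RSR: p² = 2 + d² − 2cos(α−β) + 2d(sin β − sin α) = 99.955839; p = √p² = 9.997792; φ = atan2(cos α − cos β, d − sin α + sin β) = 0.075814 rad; t = (α − φ) mod 2π = 5.808715 rad, q = (φ − β) mod 2π = 1.481526 rad → L = 6.88·(5.808715 + 9.997792 + 1.481526) = 6.88·17.288032 = 118.941660 m
LSR: p² = d² − 2 + 2cos(α−β) + 2d(sin α + sin β) = 81.685171; p = √p² = 9.037985; φ = atan2(−cos α − cos β, d + sin α + sin β) − atan2(−2, p) = 0.100195 rad; t = (φ − α) mod 2π = 0.498852 rad, q = (φ − β) mod 2π = 1.505907 rad → L = 6.88·(0.498852 + 9.037985 + 1.505907) = 6.88·11.042744 = 75.974077 m
RSL: p² = d² − 2 + 2cos(α−β) − 2d(sin α + sin β) = 139.787762; p = √p² = 11.823187; φ = atan2(cos α + cos β, d − sin α − sin β) − atan2(2, p) = -0.076889 rad; t = (α − φ) mod 2π = 5.961417 rad, q = (β − φ) mod 2π = 4.954362 rad → L = 6.88·(5.961417 + 11.823187 + 4.954362) = 6.88·22.738967 = 156.444093 m
RLR: c = (6 − d² + 2cos(α−β) + 2d(sin α − sin β))/8 = -11.494480, |c| > 1 → infeasible
LRL: c = (6 − d² + 2cos(α−β) − 2d(sin α − sin β))/8 = -14.655284, |c| > 1 → infeasible
Shortest: LSR with L = 75.974077 m ≈ 75.9741 m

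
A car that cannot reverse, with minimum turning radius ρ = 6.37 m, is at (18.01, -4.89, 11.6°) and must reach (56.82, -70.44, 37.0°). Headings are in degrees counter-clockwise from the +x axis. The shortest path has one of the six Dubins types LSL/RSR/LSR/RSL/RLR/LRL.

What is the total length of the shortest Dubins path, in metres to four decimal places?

83.4465 m

Let ψ = atan2(Δy, Δx) = atan2(-65.55, 38.81) = -59.3716° be the start→goal bearing.
Normalize: d = |goal − start| / ρ = 76.177547/6.37 = 11.958799, α = (θ_start − ψ) mod 360° = 70.9716° = 1.238688 rad, β = (θ_goal − ψ) mod 360° = 96.3716° = 1.682002 rad.
Common terms: sin α = 0.945357, cos α = 0.326036, sin β = 0.993823, cos β = -0.110977, cos(α−β) = 0.903335, d² = 143.012862. Work in radians in the unit-radius frame; every candidate has L = ρ·(t + p + q).
LSL: p² = 2 + d² − 2cos(α−β) + 2d(sin α − sin β) = 142.047006; p = √p² = 11.918347; φ = atan2(cos β − cos α, d + sin α − sin β) = -0.036675 rad; t = (φ − α) mod 2π = 5.007821 rad, q = (β − φ) mod 2π = 1.718678 rad → L = 6.37·(5.007821 + 11.918347 + 1.718678) = 6.37·18.644846 = 118.767671 m
RSR: p² = 2 + d² − 2cos(α−β) + 2d(sin β − sin α) = 144.365377; p = √p² = 12.015214; φ = atan2(cos α − cos β, d − sin α + sin β) = 0.036380 rad; t = (α − φ) mod 2π = 1.202309 rad, q = (φ − β) mod 2π = 4.637563 rad → L = 6.37·(1.202309 + 12.015214 + 4.637563) = 6.37·17.855086 = 113.736898 m
LSR: p² = d² − 2 + 2cos(α−β) + 2d(sin α + sin β) = 189.200063; p = √p² = 13.755001; φ = atan2(−cos α − cos β, d + sin α + sin β) − atan2(−2, p) = 0.128917 rad; t = (φ − α) mod 2π = 5.173414 rad, q = (φ − β) mod 2π = 4.730100 rad → L = 6.37·(5.173414 + 13.755001 + 4.730100) = 6.37·23.658515 = 150.704742 m
RSL: p² = d² − 2 + 2cos(α−β) − 2d(sin α + sin β) = 96.439002; p = √p² = 9.820336; φ = atan2(cos α + cos β, d − sin α − sin β) − atan2(2, p) = -0.179451 rad; t = (α − φ) mod 2π = 1.418139 rad, q = (β − φ) mod 2π = 1.861453 rad → L = 6.37·(1.418139 + 9.820336 + 1.861453) = 6.37·13.099928 = 83.446543 m
RLR: c = (6 − d² + 2cos(α−β) + 2d(sin α − sin β))/8 = -17.045672, |c| > 1 → infeasible
LRL: c = (6 − d² + 2cos(α−β) − 2d(sin α − sin β))/8 = -16.755876, |c| > 1 → infeasible
Shortest: RSL with L = 83.446543 m ≈ 83.4465 m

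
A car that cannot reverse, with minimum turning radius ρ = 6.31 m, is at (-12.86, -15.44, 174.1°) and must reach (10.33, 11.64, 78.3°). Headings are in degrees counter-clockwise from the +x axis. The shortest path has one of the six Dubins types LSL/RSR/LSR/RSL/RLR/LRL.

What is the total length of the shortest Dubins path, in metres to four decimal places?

Let ψ = atan2(Δy, Δx) = atan2(27.08, 23.19) = 49.4249° be the start→goal bearing.
Normalize: d = |goal − start| / ρ = 35.652524/6.31 = 5.650162, α = (θ_start − ψ) mod 360° = 124.6751° = 2.175992 rad, β = (θ_goal − ψ) mod 360° = 28.8751° = 0.503966 rad.
Common terms: sin α = 0.822391, cos α = -0.568923, sin β = 0.482903, cos β = 0.875674, cos(α−β) = -0.101056, d² = 31.924335. Work in radians in the unit-radius frame; every candidate has L = ρ·(t + p + q).
LSL: p² = 2 + d² − 2cos(α−β) + 2d(sin α − sin β) = 37.962775; p = √p² = 6.161394; φ = atan2(cos β − cos α, d + sin α − sin β) = 0.236662 rad; t = (φ − α) mod 2π = 4.343856 rad, q = (β − φ) mod 2π = 0.267304 rad → L = 6.31·(4.343856 + 6.161394 + 0.267304) = 6.31·10.772554 = 67.974814 m
RSR: p² = 2 + d² − 2cos(α−β) + 2d(sin β − sin α) = 30.290119; p = √p² = 5.503646; φ = atan2(cos α − cos β, d − sin α + sin β) = -0.265591 rad; t = (α − φ) mod 2π = 2.441583 rad, q = (φ − β) mod 2π = 5.513627 rad → L = 6.31·(2.441583 + 5.503646 + 5.513627) = 6.31·13.458857 = 84.925386 m
LSR: p² = d² − 2 + 2cos(α−β) + 2d(sin α + sin β) = 44.472462; p = √p² = 6.668768; φ = atan2(−cos α − cos β, d + sin α + sin β) − atan2(−2, p) = 0.247296 rad; t = (φ − α) mod 2π = 4.354490 rad, q = (φ − β) mod 2π = 6.026515 rad → L = 6.31·(4.354490 + 6.668768 + 6.026515) = 6.31·17.049773 = 107.584067 m
RSL: p² = d² − 2 + 2cos(α−β) − 2d(sin α + sin β) = 14.971982; p = √p² = 3.869365; φ = atan2(cos α + cos β, d − sin α − sin β) − atan2(2, p) = -0.406577 rad; t = (α − φ) mod 2π = 2.582569 rad, q = (β − φ) mod 2π = 0.910543 rad → L = 6.31·(2.582569 + 3.869365 + 0.910543) = 6.31·7.362477 = 46.457228 m
RLR: c = (6 − d² + 2cos(α−β) + 2d(sin α − sin β))/8 = -2.786265, |c| > 1 → infeasible
LRL: c = (6 − d² + 2cos(α−β) − 2d(sin α − sin β))/8 = -3.745347, |c| > 1 → infeasible
Shortest: RSL with L = 46.457228 m ≈ 46.4572 m

46.4572 m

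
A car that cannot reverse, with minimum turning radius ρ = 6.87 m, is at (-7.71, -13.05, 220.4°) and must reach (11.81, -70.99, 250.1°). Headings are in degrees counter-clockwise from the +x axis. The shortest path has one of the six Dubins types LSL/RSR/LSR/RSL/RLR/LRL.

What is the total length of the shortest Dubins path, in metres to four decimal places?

63.6175 m

Let ψ = atan2(Δy, Δx) = atan2(-57.94, 19.52) = -71.3813° be the start→goal bearing.
Normalize: d = |goal − start| / ρ = 61.139791/6.87 = 8.899533, α = (θ_start − ψ) mod 360° = 291.7813° = 5.092545 rad, β = (θ_goal − ψ) mod 360° = 321.4813° = 5.610907 rad.
Common terms: sin α = -0.928607, cos α = 0.371065, sin β = -0.622770, cos β = 0.782405, cos(α−β) = 0.868632, d² = 79.201685. Work in radians in the unit-radius frame; every candidate has L = ρ·(t + p + q).
LSL: p² = 2 + d² − 2cos(α−β) + 2d(sin α − sin β) = 74.020808; p = √p² = 8.603535; φ = atan2(cos β − cos α, d + sin α − sin β) = 0.047829 rad; t = (φ − α) mod 2π = 1.238469 rad, q = (β − φ) mod 2π = 5.563079 rad → L = 6.87·(1.238469 + 8.603535 + 5.563079) = 6.87·15.405083 = 105.832918 m
RSR: p² = 2 + d² − 2cos(α−β) + 2d(sin β − sin α) = 84.908036; p = √p² = 9.214556; φ = atan2(cos α − cos β, d − sin α + sin β) = -0.044655 rad; t = (α − φ) mod 2π = 5.137200 rad, q = (φ − β) mod 2π = 0.627623 rad → L = 6.87·(5.137200 + 9.214556 + 0.627623) = 6.87·14.979378 = 102.908328 m
LSR: p² = d² − 2 + 2cos(α−β) + 2d(sin α + sin β) = 51.325892; p = √p² = 7.164209; φ = atan2(−cos α − cos β, d + sin α + sin β) − atan2(−2, p) = 0.116531 rad; t = (φ − α) mod 2π = 1.307172 rad, q = (φ − β) mod 2π = 0.788809 rad → L = 6.87·(1.307172 + 7.164209 + 0.788809) = 6.87·9.260190 = 63.617505 m
RSL: p² = d² − 2 + 2cos(α−β) − 2d(sin α + sin β) = 106.552003; p = √p² = 10.322403; φ = atan2(cos α + cos β, d − sin α − sin β) − atan2(2, p) = -0.081457 rad; t = (α − φ) mod 2π = 5.174001 rad, q = (β − φ) mod 2π = 5.692364 rad → L = 6.87·(5.174001 + 10.322403 + 5.692364) = 6.87·21.188768 = 145.566838 m
RLR: c = (6 − d² + 2cos(α−β) + 2d(sin α − sin β))/8 = -9.613504, |c| > 1 → infeasible
LRL: c = (6 − d² + 2cos(α−β) − 2d(sin α − sin β))/8 = -8.252601, |c| > 1 → infeasible
Shortest: LSR with L = 63.617505 m ≈ 63.6175 m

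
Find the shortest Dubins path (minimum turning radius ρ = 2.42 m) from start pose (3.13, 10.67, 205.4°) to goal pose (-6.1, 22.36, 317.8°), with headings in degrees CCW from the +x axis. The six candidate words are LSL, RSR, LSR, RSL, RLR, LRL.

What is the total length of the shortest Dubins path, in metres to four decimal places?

Let ψ = atan2(Δy, Δx) = atan2(11.69, -9.23) = 128.2933° be the start→goal bearing.
Normalize: d = |goal − start| / ρ = 14.894596/2.42 = 6.154792, α = (θ_start − ψ) mod 360° = 77.1067° = 1.345765 rad, β = (θ_goal − ψ) mod 360° = 189.5067° = 3.307515 rad.
Common terms: sin α = 0.974787, cos α = 0.223137, sin β = -0.165162, cos β = -0.986266, cos(α−β) = -0.381070, d² = 37.881463. Work in radians in the unit-radius frame; every candidate has L = ρ·(t + p + q).
LSL: p² = 2 + d² − 2cos(α−β) + 2d(sin α − sin β) = 54.675906; p = √p² = 7.394316; φ = atan2(cos β − cos α, d + sin α − sin β) = -0.164297 rad; t = (φ − α) mod 2π = 4.773124 rad, q = (β − φ) mod 2π = 3.471812 rad → L = 2.42·(4.773124 + 7.394316 + 3.471812) = 2.42·15.639251 = 37.846988 m
RSR: p² = 2 + d² − 2cos(α−β) + 2d(sin β − sin α) = 26.611302; p = √p² = 5.158614; φ = atan2(cos α − cos β, d − sin α + sin β) = 0.236646 rad; t = (α − φ) mod 2π = 1.109119 rad, q = (φ − β) mod 2π = 3.212316 rad → L = 2.42·(1.109119 + 5.158614 + 3.212316) = 2.42·9.480050 = 22.941720 m
LSR: p² = d² − 2 + 2cos(α−β) + 2d(sin α + sin β) = 45.085468; p = √p² = 6.714571; φ = atan2(−cos α − cos β, d + sin α + sin β) − atan2(−2, p) = 0.398632 rad; t = (φ − α) mod 2π = 5.336052 rad, q = (φ − β) mod 2π = 3.374302 rad → L = 2.42·(5.336052 + 6.714571 + 3.374302) = 2.42·15.424926 = 37.328321 m
RSL: p² = d² − 2 + 2cos(α−β) − 2d(sin α + sin β) = 25.153177; p = √p² = 5.015294; φ = atan2(cos α + cos β, d − sin α − sin β) − atan2(2, p) = -0.521266 rad; t = (α − φ) mod 2π = 1.867031 rad, q = (β − φ) mod 2π = 3.828781 rad → L = 2.42·(1.867031 + 5.015294 + 3.828781) = 2.42·10.711107 = 25.920878 m
RLR: c = (6 − d² + 2cos(α−β) + 2d(sin α − sin β))/8 = -2.326413, |c| > 1 → infeasible
LRL: c = (6 − d² + 2cos(α−β) − 2d(sin α − sin β))/8 = -5.834488, |c| > 1 → infeasible
Shortest: RSR with L = 22.941720 m ≈ 22.9417 m

22.9417 m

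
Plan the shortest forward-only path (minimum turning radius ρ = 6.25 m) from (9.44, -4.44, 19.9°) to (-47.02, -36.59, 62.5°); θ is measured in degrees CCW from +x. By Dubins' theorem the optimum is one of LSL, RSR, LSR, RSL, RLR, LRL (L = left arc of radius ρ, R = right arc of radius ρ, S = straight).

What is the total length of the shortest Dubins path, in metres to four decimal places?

Let ψ = atan2(Δy, Δx) = atan2(-32.15, -56.46) = -150.3415° be the start→goal bearing.
Normalize: d = |goal − start| / ρ = 64.971949/6.25 = 10.395512, α = (θ_start − ψ) mod 360° = 170.2415° = 2.971275 rad, β = (θ_goal − ψ) mod 360° = 212.8415° = 3.714785 rad.
Common terms: sin α = 0.169495, cos α = -0.985531, sin β = -0.542317, cos β = -0.840174, cos(α−β) = 0.736097, d² = 108.066665. Work in radians in the unit-radius frame; every candidate has L = ρ·(t + p + q).
LSL: p² = 2 + d² − 2cos(α−β) + 2d(sin α − sin β) = 123.393782; p = √p² = 11.108275; φ = atan2(cos β − cos α, d + sin α − sin β) = 0.013086 rad; t = (φ − α) mod 2π = 3.324996 rad, q = (β − φ) mod 2π = 3.701700 rad → L = 6.25·(3.324996 + 11.108275 + 3.701700) = 6.25·18.134971 = 113.343568 m
RSR: p² = 2 + d² − 2cos(α−β) + 2d(sin β − sin α) = 93.795160; p = √p² = 9.684790; φ = atan2(cos α − cos β, d − sin α + sin β) = -0.015009 rad; t = (α − φ) mod 2π = 2.986285 rad, q = (φ − β) mod 2π = 2.553390 rad → L = 6.25·(2.986285 + 9.684790 + 2.553390) = 6.25·15.224465 = 95.152907 m
LSR: p² = d² − 2 + 2cos(α−β) + 2d(sin α + sin β) = 99.787506; p = √p² = 9.989370; φ = atan2(−cos α − cos β, d + sin α + sin β) − atan2(−2, p) = 0.377782 rad; t = (φ − α) mod 2π = 3.689692 rad, q = (φ − β) mod 2π = 2.946182 rad → L = 6.25·(3.689692 + 9.989370 + 2.946182) = 6.25·16.625243 = 103.907770 m
RSL: p² = d² − 2 + 2cos(α−β) − 2d(sin α + sin β) = 115.290213; p = √p² = 10.737328; φ = atan2(cos α + cos β, d − sin α − sin β) − atan2(2, p) = -0.352102 rad; t = (α − φ) mod 2π = 3.323378 rad, q = (β − φ) mod 2π = 4.066888 rad → L = 6.25·(3.323378 + 10.737328 + 4.066888) = 6.25·18.127594 = 113.297460 m
RLR: c = (6 − d² + 2cos(α−β) + 2d(sin α − sin β))/8 = -10.724395, |c| > 1 → infeasible
LRL: c = (6 − d² + 2cos(α−β) − 2d(sin α − sin β))/8 = -14.424223, |c| > 1 → infeasible
Shortest: RSR with L = 95.152907 m ≈ 95.1529 m

95.1529 m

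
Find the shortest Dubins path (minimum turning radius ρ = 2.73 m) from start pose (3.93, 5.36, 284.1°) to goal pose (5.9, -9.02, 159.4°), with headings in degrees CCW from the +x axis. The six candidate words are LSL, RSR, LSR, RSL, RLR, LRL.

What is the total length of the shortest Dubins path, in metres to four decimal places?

18.4277 m

Let ψ = atan2(Δy, Δx) = atan2(-14.38, 1.97) = -82.1993° be the start→goal bearing.
Normalize: d = |goal − start| / ρ = 14.514314/2.73 = 5.316598, α = (θ_start − ψ) mod 360° = 6.2993° = 0.109943 rad, β = (θ_goal − ψ) mod 360° = 241.5993° = 4.216703 rad.
Common terms: sin α = 0.109722, cos α = 0.993962, sin β = -0.879643, cos β = -0.475635, cos(α−β) = -0.569280, d² = 28.266219. Work in radians in the unit-radius frame; every candidate has L = ρ·(t + p + q).
LSL: p² = 2 + d² − 2cos(α−β) + 2d(sin α − sin β) = 41.924883; p = √p² = 6.474943; φ = atan2(cos β − cos α, d + sin α − sin β) = -0.228962 rad; t = (φ − α) mod 2π = 5.944280 rad, q = (β − φ) mod 2π = 4.445665 rad → L = 2.73·(5.944280 + 6.474943 + 4.445665) = 2.73·16.864888 = 46.041144 m
RSR: p² = 2 + d² − 2cos(α−β) + 2d(sin β − sin α) = 20.884672; p = √p² = 4.569975; φ = atan2(cos α − cos β, d − sin α + sin β) = 0.327394 rad; t = (α − φ) mod 2π = 6.065734 rad, q = (φ − β) mod 2π = 2.393877 rad → L = 2.73·(6.065734 + 4.569975 + 2.393877) = 2.73·13.029586 = 35.570770 m
LSR: p² = d² − 2 + 2cos(α−β) + 2d(sin α + sin β) = 16.940940; p = √p² = 4.115937; φ = atan2(−cos α − cos β, d + sin α + sin β) − atan2(−2, p) = 0.338806 rad; t = (φ − α) mod 2π = 0.228863 rad, q = (φ − β) mod 2π = 2.405288 rad → L = 2.73·(0.228863 + 4.115937 + 2.405288) = 2.73·6.750088 = 18.427741 m
RSL: p² = d² − 2 + 2cos(α−β) − 2d(sin α + sin β) = 33.314379; p = √p² = 5.771861; φ = atan2(cos α + cos β, d − sin α − sin β) − atan2(2, p) = -0.248606 rad; t = (α − φ) mod 2π = 0.358549 rad, q = (β − φ) mod 2π = 4.465309 rad → L = 2.73·(0.358549 + 5.771861 + 4.465309) = 2.73·10.595719 = 28.926314 m
RLR: c = (6 − d² + 2cos(α−β) + 2d(sin α − sin β))/8 = -1.610584, |c| > 1 → infeasible
LRL: c = (6 − d² + 2cos(α−β) − 2d(sin α − sin β))/8 = -4.240610, |c| > 1 → infeasible
Shortest: LSR with L = 18.427741 m ≈ 18.4277 m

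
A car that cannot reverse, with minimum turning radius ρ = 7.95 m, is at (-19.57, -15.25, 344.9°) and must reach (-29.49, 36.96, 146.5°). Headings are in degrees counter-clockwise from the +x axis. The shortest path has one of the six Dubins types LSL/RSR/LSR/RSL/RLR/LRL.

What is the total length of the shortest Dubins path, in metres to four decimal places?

Let ψ = atan2(Δy, Δx) = atan2(52.21, -9.92) = 100.7581° be the start→goal bearing.
Normalize: d = |goal − start| / ρ = 53.144054/7.95 = 6.684787, α = (θ_start − ψ) mod 360° = 244.1419° = 4.261080 rad, β = (θ_goal − ψ) mod 360° = 45.7419° = 0.798347 rad.
Common terms: sin α = -0.899877, cos α = -0.436143, sin β = 0.716204, cos β = 0.697891, cos(α−β) = -0.948876, d² = 44.686373. Work in radians in the unit-radius frame; every candidate has L = ρ·(t + p + q).
LSL: p² = 2 + d² − 2cos(α−β) + 2d(sin α − sin β) = 26.977814; p = √p² = 5.194017; φ = atan2(cos β − cos α, d + sin α − sin β) = 0.220108 rad; t = (φ − α) mod 2π = 2.242213 rad, q = (β − φ) mod 2π = 0.578239 rad → L = 7.95·(2.242213 + 5.194017 + 0.578239) = 7.95·8.014469 = 63.715031 m
RSR: p² = 2 + d² − 2cos(α−β) + 2d(sin β − sin α) = 70.190436; p = √p² = 8.377973; φ = atan2(cos α − cos β, d − sin α + sin β) = -0.135776 rad; t = (α − φ) mod 2π = 4.396856 rad, q = (φ − β) mod 2π = 5.349062 rad → L = 7.95·(4.396856 + 8.377973 + 5.349062) = 7.95·18.123892 = 144.084940 m
LSR: p² = d² − 2 + 2cos(α−β) + 2d(sin α + sin β) = 38.332984; p = √p² = 6.191364; φ = atan2(−cos α − cos β, d + sin α + sin β) − atan2(−2, p) = 0.272209 rad; t = (φ − α) mod 2π = 2.294314 rad, q = (φ − β) mod 2π = 5.757047 rad → L = 7.95·(2.294314 + 6.191364 + 5.757047) = 7.95·14.242725 = 113.229666 m
RSL: p² = d² − 2 + 2cos(α−β) − 2d(sin α + sin β) = 43.244258; p = √p² = 6.576037; φ = atan2(cos α + cos β, d − sin α − sin β) − atan2(2, p) = -0.257155 rad; t = (α − φ) mod 2π = 4.518236 rad, q = (β − φ) mod 2π = 1.055503 rad → L = 7.95·(4.518236 + 6.576037 + 1.055503) = 7.95·12.149775 = 96.590712 m
RLR: c = (6 − d² + 2cos(α−β) + 2d(sin α − sin β))/8 = -7.773804, |c| > 1 → infeasible
LRL: c = (6 − d² + 2cos(α−β) − 2d(sin α − sin β))/8 = -2.372227, |c| > 1 → infeasible
Shortest: LSL with L = 63.715031 m ≈ 63.7150 m

63.7150 m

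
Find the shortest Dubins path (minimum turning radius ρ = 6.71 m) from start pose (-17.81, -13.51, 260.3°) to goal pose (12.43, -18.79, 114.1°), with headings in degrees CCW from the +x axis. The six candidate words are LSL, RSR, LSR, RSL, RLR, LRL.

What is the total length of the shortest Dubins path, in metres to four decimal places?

Let ψ = atan2(Δy, Δx) = atan2(-5.28, 30.24) = -9.9042° be the start→goal bearing.
Normalize: d = |goal − start| / ρ = 30.697492/6.71 = 4.574887, α = (θ_start − ψ) mod 360° = 270.2042° = 4.715953 rad, β = (θ_goal − ψ) mod 360° = 124.0042° = 2.164281 rad.
Common terms: sin α = -0.999994, cos α = 0.003564, sin β = 0.828997, cos β = -0.559253, cos(α−β) = -0.830984, d² = 20.929591. Work in radians in the unit-radius frame; every candidate has L = ρ·(t + p + q).
LSL: p² = 2 + d² − 2cos(α−β) + 2d(sin α − sin β) = 7.856711; p = √p² = 2.802983; φ = atan2(cos β − cos α, d + sin α − sin β) = -0.202167 rad; t = (φ − α) mod 2π = 1.365066 rad, q = (β − φ) mod 2π = 2.366448 rad → L = 6.71·(1.365066 + 2.802983 + 2.366448) = 6.71·6.534497 = 43.846472 m
RSR: p² = 2 + d² − 2cos(α−β) + 2d(sin β − sin α) = 41.326409; p = √p² = 6.428562; φ = atan2(cos α − cos β, d − sin α + sin β) = 0.087662 rad; t = (α − φ) mod 2π = 4.628291 rad, q = (φ − β) mod 2π = 4.206566 rad → L = 6.71·(4.628291 + 6.428562 + 4.206566) = 6.71·15.263419 = 102.417539 m
LSR: p² = d² − 2 + 2cos(α−β) + 2d(sin α + sin β) = 15.703039; p = √p² = 3.962706; φ = atan2(−cos α − cos β, d + sin α + sin β) − atan2(−2, p) = 0.592923 rad; t = (φ − α) mod 2π = 2.160156 rad, q = (φ − β) mod 2π = 4.711827 rad → L = 6.71·(2.160156 + 3.962706 + 4.711827) = 6.71·10.834689 = 72.700764 m
RSL: p² = d² − 2 + 2cos(α−β) − 2d(sin α + sin β) = 18.832205; p = √p² = 4.339609; φ = atan2(cos α + cos β, d − sin α − sin β) − atan2(2, p) = -0.548415 rad; t = (α − φ) mod 2π = 5.264368 rad, q = (β − φ) mod 2π = 2.712697 rad → L = 6.71·(5.264368 + 4.339609 + 2.712697) = 6.71·12.316674 = 82.644881 m
RLR: c = (6 − d² + 2cos(α−β) + 2d(sin α − sin β))/8 = -4.165801, |c| > 1 → infeasible
LRL: c = (6 − d² + 2cos(α−β) − 2d(sin α − sin β))/8 = 0.017911; p = 2π − arccos c = 4.730301 rad; φ = atan2(cos β − cos α, d + sin α − sin β) = -0.202167 rad; t = (φ − α + p/2) mod 2π = 3.730217 rad, q = (β − α − t + p) mod 2π = 4.731598 rad → L = 6.71·(3.730217 + 4.730301 + 4.731598) = 6.71·13.192116 = 88.519098 m
Shortest: LSL with L = 43.846472 m ≈ 43.8465 m

43.8465 m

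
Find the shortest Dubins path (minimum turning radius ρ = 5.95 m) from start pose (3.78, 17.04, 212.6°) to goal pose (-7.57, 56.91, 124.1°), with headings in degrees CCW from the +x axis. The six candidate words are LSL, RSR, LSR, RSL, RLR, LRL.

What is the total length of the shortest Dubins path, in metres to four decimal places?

Let ψ = atan2(Δy, Δx) = atan2(39.87, -11.35) = 105.8903° be the start→goal bearing.
Normalize: d = |goal − start| / ρ = 41.454064/5.95 = 6.967070, α = (θ_start − ψ) mod 360° = 106.7097° = 1.862435 rad, β = (θ_goal − ψ) mod 360° = 18.2097° = 0.317819 rad.
Common terms: sin α = 0.957774, cos α = -0.287522, sin β = 0.312495, cos β = 0.949919, cos(α−β) = 0.026177, d² = 48.540058. Work in radians in the unit-radius frame; every candidate has L = ρ·(t + p + q).
LSL: p² = 2 + d² − 2cos(α−β) + 2d(sin α − sin β) = 59.479110; p = √p² = 7.712270; φ = atan2(cos β − cos α, d + sin α − sin β) = 0.161148 rad; t = (φ − α) mod 2π = 4.581898 rad, q = (β − φ) mod 2π = 0.156671 rad → L = 5.95·(4.581898 + 7.712270 + 0.156671) = 5.95·12.450839 = 74.082492 m
RSR: p² = 2 + d² − 2cos(α−β) + 2d(sin β − sin α) = 41.496298; p = √p² = 6.441762; φ = atan2(cos α − cos β, d − sin α + sin β) = -0.193298 rad; t = (α − φ) mod 2π = 2.055733 rad, q = (φ − β) mod 2π = 5.772069 rad → L = 5.95·(2.055733 + 6.441762 + 5.772069) = 5.95·14.269564 = 84.903904 m
LSR: p² = d² − 2 + 2cos(α−β) + 2d(sin α + sin β) = 64.292518; p = √p² = 8.018262; φ = atan2(−cos α − cos β, d + sin α + sin β) − atan2(−2, p) = 0.164201 rad; t = (φ − α) mod 2π = 4.584952 rad, q = (φ − β) mod 2π = 6.129568 rad → L = 5.95·(4.584952 + 8.018262 + 6.129568) = 5.95·18.732781 = 111.460050 m
RSL: p² = d² − 2 + 2cos(α−β) − 2d(sin α + sin β) = 28.892305; p = √p² = 5.375156; φ = atan2(cos α + cos β, d − sin α − sin β) − atan2(2, p) = -0.240455 rad; t = (α − φ) mod 2π = 2.102890 rad, q = (β − φ) mod 2π = 0.558273 rad → L = 5.95·(2.102890 + 5.375156 + 0.558273) = 5.95·8.036319 = 47.816098 m
RLR: c = (6 − d² + 2cos(α−β) + 2d(sin α − sin β))/8 = -4.187037, |c| > 1 → infeasible
LRL: c = (6 − d² + 2cos(α−β) − 2d(sin α − sin β))/8 = -6.434889, |c| > 1 → infeasible
Shortest: RSL with L = 47.816098 m ≈ 47.8161 m

47.8161 m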